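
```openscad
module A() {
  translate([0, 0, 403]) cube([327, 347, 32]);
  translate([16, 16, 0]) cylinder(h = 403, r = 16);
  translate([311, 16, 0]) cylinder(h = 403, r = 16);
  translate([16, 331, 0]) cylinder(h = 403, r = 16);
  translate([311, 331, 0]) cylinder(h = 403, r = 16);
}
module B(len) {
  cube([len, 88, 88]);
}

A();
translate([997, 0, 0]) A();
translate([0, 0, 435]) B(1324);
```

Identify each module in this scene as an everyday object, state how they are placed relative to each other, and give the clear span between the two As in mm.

A is a stool. B is a beam. A beam spans the tops of two stools. The clear span between the two stools is 670 mm.

Second stool starts at x = 997; first ends at x = 327; clear span = 997 − 327 = 670 mm.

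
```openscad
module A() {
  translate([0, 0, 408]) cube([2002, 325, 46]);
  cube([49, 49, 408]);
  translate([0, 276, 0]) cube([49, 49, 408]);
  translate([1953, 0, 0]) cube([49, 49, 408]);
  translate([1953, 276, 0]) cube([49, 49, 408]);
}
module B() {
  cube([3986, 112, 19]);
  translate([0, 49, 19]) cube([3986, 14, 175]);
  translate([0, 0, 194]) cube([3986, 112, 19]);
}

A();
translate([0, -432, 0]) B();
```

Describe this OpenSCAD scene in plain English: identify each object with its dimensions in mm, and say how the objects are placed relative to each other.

A is a bench: a 2002×325 mm seat slab, 46 mm thick, top at z = 454 mm, on four 49×49 mm square legs flush with the seat corners and standing on z = 0.

B is an I-beam lying along x, 3986 mm long. Overall section height 213 mm. Two flanges 112 mm wide (y) and 19 mm thick, one on the floor and one at the top; a web 14 mm thick runs between them, centred on the flange width.

The I-beam is on the floor beside the bench on its −y side.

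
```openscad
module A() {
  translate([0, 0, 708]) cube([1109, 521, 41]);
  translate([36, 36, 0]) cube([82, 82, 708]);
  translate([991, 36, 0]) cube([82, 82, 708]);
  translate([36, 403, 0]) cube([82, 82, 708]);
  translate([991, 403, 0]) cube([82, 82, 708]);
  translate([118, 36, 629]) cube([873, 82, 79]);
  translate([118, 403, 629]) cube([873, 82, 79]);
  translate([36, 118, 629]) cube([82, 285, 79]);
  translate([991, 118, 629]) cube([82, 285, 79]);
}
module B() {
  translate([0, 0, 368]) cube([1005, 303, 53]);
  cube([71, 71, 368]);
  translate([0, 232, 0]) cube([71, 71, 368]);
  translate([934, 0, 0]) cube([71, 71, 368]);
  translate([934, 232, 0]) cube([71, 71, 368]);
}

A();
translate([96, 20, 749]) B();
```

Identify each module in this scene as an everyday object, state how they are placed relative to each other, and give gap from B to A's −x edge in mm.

A is a table. B is a bench. The bench is on top of the table. The gap from the bench to the table's −x edge is 96 mm.

The bench's min-x is at 96; the table's min-x is 0; gap = 96 mm.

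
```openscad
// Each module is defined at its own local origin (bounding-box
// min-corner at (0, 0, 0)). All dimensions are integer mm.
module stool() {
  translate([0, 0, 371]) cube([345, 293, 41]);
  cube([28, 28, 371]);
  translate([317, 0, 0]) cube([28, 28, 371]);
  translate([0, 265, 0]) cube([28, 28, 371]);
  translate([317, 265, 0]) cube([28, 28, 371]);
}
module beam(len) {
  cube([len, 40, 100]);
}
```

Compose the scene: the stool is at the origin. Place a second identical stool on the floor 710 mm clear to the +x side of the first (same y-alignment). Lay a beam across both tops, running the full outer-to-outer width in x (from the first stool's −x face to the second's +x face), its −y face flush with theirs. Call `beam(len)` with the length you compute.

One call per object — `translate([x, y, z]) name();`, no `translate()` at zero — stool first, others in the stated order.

stool();
translate([1055, 0, 0]) stool();
translate([0, 0, 412]) beam(1400);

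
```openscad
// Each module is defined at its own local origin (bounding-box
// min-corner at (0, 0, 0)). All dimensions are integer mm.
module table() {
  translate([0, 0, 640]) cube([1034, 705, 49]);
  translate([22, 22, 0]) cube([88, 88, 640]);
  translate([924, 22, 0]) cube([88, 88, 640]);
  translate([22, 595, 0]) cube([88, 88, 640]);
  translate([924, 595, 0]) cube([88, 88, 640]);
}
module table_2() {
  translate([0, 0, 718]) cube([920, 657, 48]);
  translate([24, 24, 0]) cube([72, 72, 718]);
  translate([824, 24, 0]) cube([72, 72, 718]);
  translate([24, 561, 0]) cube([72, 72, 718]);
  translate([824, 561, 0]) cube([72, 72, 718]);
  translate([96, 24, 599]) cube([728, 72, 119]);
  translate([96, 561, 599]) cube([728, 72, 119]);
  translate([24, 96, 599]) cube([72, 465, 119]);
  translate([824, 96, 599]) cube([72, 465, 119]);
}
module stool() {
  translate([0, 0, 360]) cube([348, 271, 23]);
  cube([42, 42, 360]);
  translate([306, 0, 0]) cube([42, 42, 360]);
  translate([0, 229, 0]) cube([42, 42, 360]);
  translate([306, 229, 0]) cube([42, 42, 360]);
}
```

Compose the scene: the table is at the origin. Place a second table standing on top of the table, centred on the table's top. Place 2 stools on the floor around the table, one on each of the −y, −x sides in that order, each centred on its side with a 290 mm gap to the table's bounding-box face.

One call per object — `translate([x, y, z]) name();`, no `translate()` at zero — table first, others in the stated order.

table();
translate([57, 24, 689]) table_2();
translate([343, -561, 0]) stool();
translate([-638, 217, 0]) stool();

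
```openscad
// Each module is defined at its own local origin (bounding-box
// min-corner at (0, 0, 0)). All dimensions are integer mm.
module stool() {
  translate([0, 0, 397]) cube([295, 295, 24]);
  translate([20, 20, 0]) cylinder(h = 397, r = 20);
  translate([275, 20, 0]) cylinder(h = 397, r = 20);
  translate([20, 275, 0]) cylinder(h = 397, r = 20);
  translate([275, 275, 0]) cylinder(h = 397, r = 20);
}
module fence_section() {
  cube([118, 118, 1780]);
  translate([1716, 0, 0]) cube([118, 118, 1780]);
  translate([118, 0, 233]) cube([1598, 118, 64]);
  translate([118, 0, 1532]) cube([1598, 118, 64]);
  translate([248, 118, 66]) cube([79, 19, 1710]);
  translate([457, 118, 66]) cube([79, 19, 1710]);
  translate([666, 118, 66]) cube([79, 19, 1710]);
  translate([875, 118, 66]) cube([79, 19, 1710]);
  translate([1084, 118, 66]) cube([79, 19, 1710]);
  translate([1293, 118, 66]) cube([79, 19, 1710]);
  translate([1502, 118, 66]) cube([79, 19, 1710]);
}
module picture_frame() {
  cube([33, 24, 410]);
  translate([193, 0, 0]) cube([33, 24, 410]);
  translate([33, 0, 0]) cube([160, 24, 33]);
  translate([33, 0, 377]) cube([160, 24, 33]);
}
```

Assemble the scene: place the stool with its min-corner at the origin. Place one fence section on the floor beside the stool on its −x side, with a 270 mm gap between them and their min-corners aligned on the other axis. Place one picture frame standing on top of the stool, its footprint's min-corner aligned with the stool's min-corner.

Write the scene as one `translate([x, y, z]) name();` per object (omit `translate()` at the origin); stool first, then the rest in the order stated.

stool();
translate([-2104, 0, 0]) fence_section();
translate([0, 0, 421]) picture_frame();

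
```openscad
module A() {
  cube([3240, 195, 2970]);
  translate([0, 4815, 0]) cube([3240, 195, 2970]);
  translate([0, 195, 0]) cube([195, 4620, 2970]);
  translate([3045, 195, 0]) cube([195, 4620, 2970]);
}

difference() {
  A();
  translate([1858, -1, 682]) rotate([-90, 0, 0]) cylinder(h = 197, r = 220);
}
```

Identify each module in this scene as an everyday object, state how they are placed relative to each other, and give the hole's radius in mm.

The subtracted cylinder has r = 220 mm.

A is a house frame. The house frame has a circular hole through its front wall. The hole's radius is 220 mm.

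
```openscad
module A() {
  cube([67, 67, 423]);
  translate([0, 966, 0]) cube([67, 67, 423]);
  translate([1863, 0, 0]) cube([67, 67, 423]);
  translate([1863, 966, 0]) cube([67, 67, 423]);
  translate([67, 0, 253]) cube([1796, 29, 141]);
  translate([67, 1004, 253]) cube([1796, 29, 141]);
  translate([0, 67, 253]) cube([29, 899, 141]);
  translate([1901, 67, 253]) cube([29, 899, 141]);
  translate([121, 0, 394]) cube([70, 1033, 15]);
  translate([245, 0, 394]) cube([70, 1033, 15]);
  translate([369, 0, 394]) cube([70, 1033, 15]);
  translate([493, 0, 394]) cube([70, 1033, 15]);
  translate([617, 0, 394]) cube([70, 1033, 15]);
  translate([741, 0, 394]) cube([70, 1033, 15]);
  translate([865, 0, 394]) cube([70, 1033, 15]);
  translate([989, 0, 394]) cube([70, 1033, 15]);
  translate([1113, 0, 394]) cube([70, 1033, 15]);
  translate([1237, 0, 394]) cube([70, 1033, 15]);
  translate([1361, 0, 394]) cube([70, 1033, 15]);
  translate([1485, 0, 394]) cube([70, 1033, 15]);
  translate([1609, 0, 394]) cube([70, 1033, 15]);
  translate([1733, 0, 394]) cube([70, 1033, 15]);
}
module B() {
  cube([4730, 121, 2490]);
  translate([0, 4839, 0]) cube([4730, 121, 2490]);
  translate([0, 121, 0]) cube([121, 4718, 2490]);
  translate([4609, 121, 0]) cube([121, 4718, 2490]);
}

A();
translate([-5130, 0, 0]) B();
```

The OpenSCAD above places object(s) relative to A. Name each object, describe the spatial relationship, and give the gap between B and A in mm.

The house frame's nearest face is 400 mm from the bed frame's −x face.

A is a bed frame. B is a house frame. The house frame is on the floor beside the bed frame on its −x side. The gap between the house frame and the bed frame is 400 mm.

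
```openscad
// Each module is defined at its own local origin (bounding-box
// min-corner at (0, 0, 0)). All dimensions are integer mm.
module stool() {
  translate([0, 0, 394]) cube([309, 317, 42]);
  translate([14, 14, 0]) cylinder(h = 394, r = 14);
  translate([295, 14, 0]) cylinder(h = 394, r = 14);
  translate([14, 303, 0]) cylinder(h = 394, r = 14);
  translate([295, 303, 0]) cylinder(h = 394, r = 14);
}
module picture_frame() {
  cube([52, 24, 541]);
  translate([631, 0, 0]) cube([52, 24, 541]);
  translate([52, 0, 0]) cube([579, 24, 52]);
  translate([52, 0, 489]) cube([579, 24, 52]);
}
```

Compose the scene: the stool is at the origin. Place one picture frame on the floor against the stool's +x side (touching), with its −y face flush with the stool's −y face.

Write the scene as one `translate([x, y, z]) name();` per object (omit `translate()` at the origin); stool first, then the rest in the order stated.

stool();
translate([309, 0, 0]) picture_frame();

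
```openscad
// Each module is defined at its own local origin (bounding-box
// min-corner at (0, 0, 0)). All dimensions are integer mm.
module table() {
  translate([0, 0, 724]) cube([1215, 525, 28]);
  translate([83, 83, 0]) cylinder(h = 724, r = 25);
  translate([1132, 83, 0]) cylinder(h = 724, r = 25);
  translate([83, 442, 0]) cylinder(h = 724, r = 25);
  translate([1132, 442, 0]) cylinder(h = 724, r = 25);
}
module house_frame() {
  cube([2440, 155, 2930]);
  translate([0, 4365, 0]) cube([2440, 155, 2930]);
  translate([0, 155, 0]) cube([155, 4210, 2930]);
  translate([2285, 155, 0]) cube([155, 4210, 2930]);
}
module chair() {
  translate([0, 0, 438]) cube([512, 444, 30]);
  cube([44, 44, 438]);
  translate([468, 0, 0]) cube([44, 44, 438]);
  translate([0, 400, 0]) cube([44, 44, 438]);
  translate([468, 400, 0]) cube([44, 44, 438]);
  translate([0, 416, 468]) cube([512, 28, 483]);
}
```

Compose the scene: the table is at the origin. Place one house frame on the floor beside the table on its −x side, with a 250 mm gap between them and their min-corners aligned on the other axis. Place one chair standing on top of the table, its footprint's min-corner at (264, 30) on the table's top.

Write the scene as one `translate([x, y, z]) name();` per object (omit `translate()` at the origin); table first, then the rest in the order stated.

table();
translate([-2690, 0, 0]) house_frame();
translate([264, 30, 752]) chair();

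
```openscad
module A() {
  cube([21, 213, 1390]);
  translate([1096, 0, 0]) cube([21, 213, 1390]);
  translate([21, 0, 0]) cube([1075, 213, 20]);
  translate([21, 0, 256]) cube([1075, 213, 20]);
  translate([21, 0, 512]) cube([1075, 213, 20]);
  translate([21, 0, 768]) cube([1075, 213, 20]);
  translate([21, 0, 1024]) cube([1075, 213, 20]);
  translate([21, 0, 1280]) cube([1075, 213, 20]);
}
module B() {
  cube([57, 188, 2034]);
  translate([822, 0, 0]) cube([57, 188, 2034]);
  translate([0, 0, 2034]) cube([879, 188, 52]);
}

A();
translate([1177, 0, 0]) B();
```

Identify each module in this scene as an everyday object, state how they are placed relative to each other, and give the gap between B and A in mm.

The door frame's nearest face is 60 mm from the bookshelf's +x face.

A is a bookshelf. B is a door frame. The door frame is on the floor beside the bookshelf on its +x side. The gap between the door frame and the bookshelf is 60 mm.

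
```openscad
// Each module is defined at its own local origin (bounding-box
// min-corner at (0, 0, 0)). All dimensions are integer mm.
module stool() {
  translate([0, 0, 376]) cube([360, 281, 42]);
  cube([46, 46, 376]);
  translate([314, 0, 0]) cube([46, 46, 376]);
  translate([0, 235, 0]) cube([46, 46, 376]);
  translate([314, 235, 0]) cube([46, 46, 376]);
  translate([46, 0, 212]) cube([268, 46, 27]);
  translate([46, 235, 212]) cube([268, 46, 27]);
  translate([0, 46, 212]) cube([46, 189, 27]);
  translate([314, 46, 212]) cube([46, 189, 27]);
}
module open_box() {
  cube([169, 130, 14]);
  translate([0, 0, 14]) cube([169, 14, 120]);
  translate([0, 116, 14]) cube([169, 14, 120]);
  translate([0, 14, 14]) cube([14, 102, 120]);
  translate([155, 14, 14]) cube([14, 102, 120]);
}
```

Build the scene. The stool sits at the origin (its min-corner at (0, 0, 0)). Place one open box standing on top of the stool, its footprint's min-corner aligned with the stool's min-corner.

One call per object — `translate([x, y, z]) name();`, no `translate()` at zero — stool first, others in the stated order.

stool();
translate([0, 0, 418]) open_box();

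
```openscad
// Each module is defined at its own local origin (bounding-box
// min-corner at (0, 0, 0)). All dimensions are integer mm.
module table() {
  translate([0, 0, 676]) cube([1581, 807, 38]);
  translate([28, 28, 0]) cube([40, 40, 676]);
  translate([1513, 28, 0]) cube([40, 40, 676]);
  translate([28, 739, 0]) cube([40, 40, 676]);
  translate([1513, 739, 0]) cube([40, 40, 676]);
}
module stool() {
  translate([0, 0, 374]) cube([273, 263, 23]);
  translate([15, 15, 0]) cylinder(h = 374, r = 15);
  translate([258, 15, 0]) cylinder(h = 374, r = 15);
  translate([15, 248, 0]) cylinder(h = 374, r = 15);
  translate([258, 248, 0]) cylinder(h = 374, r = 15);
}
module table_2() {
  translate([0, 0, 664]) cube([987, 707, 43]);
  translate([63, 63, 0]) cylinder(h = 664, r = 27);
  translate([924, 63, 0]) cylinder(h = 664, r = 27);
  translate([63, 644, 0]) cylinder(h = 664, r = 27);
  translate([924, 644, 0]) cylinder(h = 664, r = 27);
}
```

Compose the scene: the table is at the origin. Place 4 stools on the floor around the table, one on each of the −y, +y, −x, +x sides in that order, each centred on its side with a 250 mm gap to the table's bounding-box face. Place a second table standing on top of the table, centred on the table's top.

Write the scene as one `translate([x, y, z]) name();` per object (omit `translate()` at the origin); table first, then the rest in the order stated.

table();
translate([654, -513, 0]) stool();
translate([654, 1057, 0]) stool();
translate([-523, 272, 0]) stool();
translate([1831, 272, 0]) stool();
translate([297, 50, 714]) table_2();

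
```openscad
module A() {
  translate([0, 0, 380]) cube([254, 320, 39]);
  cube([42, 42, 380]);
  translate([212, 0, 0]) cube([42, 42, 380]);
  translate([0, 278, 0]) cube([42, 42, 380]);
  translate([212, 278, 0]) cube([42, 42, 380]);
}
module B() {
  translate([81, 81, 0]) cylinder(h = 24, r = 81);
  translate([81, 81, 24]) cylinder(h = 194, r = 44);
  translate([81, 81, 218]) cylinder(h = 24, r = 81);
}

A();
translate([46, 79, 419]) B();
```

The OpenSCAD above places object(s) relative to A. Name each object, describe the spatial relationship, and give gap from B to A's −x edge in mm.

A is a stool. B is a spool. The spool is on top of the stool, centred. The gap from the spool to the stool's −x edge is 46 mm.

The spool's min-x is at 46; the stool's min-x is 0; gap = 46 mm.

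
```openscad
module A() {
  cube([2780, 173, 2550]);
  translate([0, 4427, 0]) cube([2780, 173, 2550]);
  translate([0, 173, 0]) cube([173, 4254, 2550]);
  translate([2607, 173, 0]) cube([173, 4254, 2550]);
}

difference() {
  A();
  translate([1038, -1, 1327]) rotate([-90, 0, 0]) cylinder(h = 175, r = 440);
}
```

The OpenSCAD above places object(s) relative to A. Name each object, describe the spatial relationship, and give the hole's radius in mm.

The subtracted cylinder has r = 440 mm.

A is a house frame. The house frame has a circular hole through its front wall. The hole's radius is 440 mm.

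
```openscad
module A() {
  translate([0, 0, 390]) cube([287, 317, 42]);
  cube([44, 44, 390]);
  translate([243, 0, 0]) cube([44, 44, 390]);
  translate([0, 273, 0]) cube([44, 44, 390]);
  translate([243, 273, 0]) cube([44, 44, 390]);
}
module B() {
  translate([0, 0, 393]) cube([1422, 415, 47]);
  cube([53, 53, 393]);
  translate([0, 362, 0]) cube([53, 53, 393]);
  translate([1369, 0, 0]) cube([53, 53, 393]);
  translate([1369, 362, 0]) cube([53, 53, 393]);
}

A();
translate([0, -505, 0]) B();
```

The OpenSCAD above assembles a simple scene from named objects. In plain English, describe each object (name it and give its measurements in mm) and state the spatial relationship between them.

A is a simple wooden stool: a rectangular seat 287 mm (x) by 317 mm (y), 42 mm thick, top face at z = 432 mm, on four square legs, each 44×44 mm in cross-section. The legs rest on z = 0, each flush with a corner of the seat.

B is a long wooden bench with a 1422 mm (x) × 415 mm (y) seat, 47 mm thick, its top surface 440 mm above the floor. Four 53 mm square legs at the seat corners, flush with the edges, run from z = 0 to the seat underside.

The bench is on the floor beside the stool on its −y side.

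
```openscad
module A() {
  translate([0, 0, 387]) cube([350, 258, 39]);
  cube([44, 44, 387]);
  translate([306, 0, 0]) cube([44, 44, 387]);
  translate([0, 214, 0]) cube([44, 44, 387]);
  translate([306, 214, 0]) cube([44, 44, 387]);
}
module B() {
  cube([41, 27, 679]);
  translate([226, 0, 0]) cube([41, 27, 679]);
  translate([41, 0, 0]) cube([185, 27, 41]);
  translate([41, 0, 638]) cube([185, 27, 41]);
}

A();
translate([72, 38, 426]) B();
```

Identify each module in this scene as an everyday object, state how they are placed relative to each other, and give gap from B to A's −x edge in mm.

The picture frame's min-x is at 72; the stool's min-x is 0; gap = 72 mm.

A is a stool. B is a picture frame. The picture frame is on top of the stool. The gap from the picture frame to the stool's −x edge is 72 mm.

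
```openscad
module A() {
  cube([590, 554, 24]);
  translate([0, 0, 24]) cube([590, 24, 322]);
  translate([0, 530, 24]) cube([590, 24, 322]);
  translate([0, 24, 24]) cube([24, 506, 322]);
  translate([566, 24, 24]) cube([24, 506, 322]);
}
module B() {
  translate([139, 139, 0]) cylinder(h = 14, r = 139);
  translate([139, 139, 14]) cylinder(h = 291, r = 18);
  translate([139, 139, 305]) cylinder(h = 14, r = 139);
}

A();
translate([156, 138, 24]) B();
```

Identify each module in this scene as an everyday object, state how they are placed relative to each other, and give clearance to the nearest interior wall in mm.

A is an open box. B is a spool. The spool sits inside the open box, centred. The clearance to the nearest interior wall is 114 mm.

Clearances: x = 132, y = 114; minimum 114 mm.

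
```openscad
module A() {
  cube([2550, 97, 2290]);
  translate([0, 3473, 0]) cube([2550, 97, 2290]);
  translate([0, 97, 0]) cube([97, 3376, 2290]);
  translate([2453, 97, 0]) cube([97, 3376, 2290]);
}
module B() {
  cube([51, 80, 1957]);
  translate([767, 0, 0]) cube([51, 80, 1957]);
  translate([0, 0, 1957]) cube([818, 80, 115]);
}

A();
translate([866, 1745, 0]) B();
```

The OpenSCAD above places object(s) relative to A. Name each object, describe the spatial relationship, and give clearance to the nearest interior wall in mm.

Clearances: x = 769, y = 1648; minimum 769 mm.

A is a house frame. B is a door frame. The door frame sits inside the house frame, centred. The clearance to the nearest interior wall is 769 mm.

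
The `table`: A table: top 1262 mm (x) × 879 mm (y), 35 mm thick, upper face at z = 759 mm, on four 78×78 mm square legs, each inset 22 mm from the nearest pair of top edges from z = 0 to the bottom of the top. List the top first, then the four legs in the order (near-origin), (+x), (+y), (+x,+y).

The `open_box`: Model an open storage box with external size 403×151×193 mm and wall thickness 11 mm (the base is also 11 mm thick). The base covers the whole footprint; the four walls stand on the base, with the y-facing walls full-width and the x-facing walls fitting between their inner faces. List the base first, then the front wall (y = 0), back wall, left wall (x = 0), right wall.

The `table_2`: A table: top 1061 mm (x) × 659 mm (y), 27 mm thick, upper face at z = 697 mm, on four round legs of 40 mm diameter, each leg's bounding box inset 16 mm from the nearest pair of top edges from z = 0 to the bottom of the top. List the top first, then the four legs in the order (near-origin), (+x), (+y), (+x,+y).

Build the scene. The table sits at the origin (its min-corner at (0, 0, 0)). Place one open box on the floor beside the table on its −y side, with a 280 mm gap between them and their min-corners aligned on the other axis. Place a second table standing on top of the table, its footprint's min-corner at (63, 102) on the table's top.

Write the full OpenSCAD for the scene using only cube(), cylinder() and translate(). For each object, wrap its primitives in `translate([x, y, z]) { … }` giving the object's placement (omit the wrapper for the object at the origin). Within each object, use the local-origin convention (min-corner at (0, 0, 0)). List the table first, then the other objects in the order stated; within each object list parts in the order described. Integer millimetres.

translate([0, 0, 724]) cube([1262, 879, 35]);
translate([22, 22, 0]) cube([78, 78, 724]);
translate([1162, 22, 0]) cube([78, 78, 724]);
translate([22, 779, 0]) cube([78, 78, 724]);
translate([1162, 779, 0]) cube([78, 78, 724]);
translate([0, -431, 0]) {
  cube([403, 151, 11]);
  translate([0, 0, 11]) cube([403, 11, 182]);
  translate([0, 140, 11]) cube([403, 11, 182]);
  translate([0, 11, 11]) cube([11, 129, 182]);
  translate([392, 11, 11]) cube([11, 129, 182]);
}
translate([63, 102, 759]) {
  translate([0, 0, 670]) cube([1061, 659, 27]);
  translate([36, 36, 0]) cylinder(h = 670, r = 20);
  translate([1025, 36, 0]) cylinder(h = 670, r = 20);
  translate([36, 623, 0]) cylinder(h = 670, r = 20);
  translate([1025, 623, 0]) cylinder(h = 670, r = 20);
}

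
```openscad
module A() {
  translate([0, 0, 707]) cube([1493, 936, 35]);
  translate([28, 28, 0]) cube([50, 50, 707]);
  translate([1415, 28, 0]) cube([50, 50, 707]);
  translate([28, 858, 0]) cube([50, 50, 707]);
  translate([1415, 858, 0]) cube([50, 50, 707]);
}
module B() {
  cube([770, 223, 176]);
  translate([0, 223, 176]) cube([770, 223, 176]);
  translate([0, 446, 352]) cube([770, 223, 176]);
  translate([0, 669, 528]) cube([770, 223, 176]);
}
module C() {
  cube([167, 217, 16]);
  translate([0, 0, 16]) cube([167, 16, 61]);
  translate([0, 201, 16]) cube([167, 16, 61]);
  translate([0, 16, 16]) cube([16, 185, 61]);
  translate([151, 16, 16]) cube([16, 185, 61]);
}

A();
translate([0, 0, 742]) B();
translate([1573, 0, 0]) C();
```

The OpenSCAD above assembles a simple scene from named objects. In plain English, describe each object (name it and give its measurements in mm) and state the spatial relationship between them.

A is a table with a 1493×936 mm rectangular top, 35 mm thick, top surface at z = 742 mm, supported by four 50×50 mm square legs, each inset 28 mm from the nearest pair of top edges, running from the floor.

B is a straight staircase of 4 solid steps. Each step is 770 mm wide (x), 223 mm deep (y, the going) and 176 mm tall (the rise). The first step rests on the floor; each subsequent step sits one going further in +y and one rise higher in +z, directly behind and above the previous step with no overlap.

C is an open-topped rectangular box: outside dimensions 167×217×77 mm, with a uniform wall and base thickness of 16 mm. The base is a full 167×217 slab on the floor; four walls sit on top of the base. The front and back walls (the −y and +y sides) span the full width; the two side walls fit between them.

The staircase is on top of the table. The open box is on the floor beside the table on its +x side.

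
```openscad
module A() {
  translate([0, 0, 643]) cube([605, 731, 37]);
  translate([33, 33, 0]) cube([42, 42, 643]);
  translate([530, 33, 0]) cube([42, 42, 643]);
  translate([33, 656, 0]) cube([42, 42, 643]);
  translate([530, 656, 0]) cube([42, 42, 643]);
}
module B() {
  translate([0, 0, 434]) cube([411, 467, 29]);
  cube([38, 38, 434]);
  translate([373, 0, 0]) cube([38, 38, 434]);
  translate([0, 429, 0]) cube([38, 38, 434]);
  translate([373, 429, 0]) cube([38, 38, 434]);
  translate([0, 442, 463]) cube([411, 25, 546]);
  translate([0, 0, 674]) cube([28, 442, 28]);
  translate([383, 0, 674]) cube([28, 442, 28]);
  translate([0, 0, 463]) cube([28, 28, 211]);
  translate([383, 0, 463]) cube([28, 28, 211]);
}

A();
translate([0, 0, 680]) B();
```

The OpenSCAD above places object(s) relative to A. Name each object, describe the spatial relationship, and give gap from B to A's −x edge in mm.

The chair's min-x is at 0; the table's min-x is 0; gap = 0 mm.

A is a table. B is a chair. The chair is on top of the table. The gap from the chair to the table's −x edge is 0 mm.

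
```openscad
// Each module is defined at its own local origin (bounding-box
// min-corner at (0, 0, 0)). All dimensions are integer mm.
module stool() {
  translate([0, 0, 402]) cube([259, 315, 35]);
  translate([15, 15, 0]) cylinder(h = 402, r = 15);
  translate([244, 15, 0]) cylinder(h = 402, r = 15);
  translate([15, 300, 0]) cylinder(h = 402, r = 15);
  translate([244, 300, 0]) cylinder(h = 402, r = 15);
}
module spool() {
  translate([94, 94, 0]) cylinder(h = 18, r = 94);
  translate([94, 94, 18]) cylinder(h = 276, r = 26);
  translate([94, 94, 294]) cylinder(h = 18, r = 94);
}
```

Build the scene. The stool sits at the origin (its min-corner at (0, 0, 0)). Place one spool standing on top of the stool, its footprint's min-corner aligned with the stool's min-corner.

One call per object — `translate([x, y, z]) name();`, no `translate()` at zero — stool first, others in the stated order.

stool();
translate([0, 0, 437]) spool();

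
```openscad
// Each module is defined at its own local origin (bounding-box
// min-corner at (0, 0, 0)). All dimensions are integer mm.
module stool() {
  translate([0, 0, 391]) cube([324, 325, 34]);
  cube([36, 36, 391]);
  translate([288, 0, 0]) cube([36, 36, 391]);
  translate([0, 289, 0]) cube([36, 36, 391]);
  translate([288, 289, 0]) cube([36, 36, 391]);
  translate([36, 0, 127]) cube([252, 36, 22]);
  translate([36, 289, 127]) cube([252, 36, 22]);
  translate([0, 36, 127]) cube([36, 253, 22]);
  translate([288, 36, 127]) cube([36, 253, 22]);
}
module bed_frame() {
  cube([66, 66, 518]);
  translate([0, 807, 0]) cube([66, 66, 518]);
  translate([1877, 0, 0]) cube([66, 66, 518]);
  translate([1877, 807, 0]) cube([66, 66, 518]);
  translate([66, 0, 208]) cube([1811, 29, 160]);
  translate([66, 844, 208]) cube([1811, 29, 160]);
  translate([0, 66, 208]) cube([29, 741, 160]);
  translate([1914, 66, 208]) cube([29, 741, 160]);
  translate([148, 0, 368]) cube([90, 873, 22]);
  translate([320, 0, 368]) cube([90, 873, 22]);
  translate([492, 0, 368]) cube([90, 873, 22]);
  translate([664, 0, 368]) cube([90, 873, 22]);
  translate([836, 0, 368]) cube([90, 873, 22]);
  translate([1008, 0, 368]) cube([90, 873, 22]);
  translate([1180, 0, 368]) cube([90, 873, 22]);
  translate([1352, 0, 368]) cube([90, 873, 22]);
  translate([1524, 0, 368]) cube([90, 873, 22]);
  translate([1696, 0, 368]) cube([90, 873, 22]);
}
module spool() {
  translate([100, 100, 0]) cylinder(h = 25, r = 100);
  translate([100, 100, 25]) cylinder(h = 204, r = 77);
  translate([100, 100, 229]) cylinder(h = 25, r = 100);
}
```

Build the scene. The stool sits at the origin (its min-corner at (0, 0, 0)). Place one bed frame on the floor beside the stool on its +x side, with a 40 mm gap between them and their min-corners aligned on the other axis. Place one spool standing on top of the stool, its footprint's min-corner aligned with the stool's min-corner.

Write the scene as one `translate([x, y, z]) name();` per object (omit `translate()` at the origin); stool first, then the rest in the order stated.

stool();
translate([364, 0, 0]) bed_frame();
translate([0, 0, 425]) spool();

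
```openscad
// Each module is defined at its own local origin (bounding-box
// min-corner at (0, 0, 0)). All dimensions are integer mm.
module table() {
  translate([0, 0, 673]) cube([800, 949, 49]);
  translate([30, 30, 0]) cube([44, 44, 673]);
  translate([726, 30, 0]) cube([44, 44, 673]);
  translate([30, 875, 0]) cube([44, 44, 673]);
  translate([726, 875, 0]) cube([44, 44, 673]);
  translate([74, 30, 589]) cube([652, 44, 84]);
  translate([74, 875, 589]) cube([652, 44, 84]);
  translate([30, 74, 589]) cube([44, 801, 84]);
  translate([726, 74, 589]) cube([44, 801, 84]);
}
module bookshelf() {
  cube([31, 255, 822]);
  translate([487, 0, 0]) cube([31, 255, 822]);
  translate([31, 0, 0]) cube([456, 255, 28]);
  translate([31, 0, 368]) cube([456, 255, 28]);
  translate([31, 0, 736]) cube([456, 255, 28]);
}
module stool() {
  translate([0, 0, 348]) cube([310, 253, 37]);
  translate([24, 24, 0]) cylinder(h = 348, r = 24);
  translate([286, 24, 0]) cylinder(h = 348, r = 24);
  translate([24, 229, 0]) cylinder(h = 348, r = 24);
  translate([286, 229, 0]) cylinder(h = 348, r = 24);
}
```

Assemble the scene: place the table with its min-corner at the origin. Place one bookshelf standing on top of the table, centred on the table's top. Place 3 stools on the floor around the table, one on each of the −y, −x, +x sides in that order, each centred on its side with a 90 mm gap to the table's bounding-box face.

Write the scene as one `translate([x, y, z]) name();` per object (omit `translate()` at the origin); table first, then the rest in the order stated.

table();
translate([141, 347, 722]) bookshelf();
translate([245, -343, 0]) stool();
translate([-400, 348, 0]) stool();
translate([890, 348, 0]) stool();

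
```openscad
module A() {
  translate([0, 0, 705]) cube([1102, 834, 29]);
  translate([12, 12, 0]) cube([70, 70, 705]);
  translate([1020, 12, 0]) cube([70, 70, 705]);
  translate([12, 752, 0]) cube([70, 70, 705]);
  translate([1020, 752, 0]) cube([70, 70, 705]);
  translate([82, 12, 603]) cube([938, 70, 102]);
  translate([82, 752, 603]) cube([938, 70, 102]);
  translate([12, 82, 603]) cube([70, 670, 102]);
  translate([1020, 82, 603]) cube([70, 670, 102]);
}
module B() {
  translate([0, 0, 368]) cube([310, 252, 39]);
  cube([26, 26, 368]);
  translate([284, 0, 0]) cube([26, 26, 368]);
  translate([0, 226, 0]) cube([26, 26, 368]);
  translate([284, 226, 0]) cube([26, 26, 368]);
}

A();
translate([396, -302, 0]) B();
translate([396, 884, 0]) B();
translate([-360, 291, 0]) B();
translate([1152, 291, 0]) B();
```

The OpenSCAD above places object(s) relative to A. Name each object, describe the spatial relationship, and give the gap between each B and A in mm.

A is a table. B is a stool. Four stools sit around the table at the −y, +y, −x, +x sides. The gap between each stool and the table is 50 mm.

Each stool's nearest face is 50 mm from the table's bounding box.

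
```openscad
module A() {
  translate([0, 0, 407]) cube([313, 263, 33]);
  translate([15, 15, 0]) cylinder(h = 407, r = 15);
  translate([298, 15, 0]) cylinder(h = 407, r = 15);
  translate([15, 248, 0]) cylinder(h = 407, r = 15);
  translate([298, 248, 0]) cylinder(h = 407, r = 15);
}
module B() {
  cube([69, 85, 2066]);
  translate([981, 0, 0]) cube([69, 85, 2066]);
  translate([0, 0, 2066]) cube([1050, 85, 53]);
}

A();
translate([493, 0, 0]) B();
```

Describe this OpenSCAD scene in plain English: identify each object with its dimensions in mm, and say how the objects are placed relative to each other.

A is a four-legged stool. The seat is 313×263 mm, 33 mm thick, top at z = 440 mm. It stands on four round legs, each 30 mm in diameter, from z = 0 to the seat underside, each leg's axis is inset half a diameter from the nearest pair of seat edges (so the leg's bounding box is flush with the corner).

B is a door frame. The clear opening is 912 mm wide and 2066 mm high. Two 69 mm wide jambs, 85 mm deep, stand either side of the opening from the floor to the top of the opening. A 53 mm thick head sits across the top of both jambs, spanning the full outside width of the frame.

The door frame is on the floor beside the stool on its +x side.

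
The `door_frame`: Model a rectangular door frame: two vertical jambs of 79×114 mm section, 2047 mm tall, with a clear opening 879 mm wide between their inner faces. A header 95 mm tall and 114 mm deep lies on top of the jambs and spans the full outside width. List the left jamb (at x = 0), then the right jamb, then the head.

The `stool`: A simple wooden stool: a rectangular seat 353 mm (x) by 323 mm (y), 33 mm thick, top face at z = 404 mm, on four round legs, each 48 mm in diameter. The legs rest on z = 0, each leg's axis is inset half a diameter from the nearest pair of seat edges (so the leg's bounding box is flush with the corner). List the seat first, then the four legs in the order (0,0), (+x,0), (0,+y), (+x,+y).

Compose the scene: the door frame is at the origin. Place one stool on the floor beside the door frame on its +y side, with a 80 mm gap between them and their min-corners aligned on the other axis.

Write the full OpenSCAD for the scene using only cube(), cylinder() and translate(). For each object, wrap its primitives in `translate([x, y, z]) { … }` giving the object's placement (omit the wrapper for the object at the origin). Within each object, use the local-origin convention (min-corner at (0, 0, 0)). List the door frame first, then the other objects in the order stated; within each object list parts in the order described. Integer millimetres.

cube([79, 114, 2047]);
translate([958, 0, 0]) cube([79, 114, 2047]);
translate([0, 0, 2047]) cube([1037, 114, 95]);
translate([0, 194, 0]) {
  translate([0, 0, 371]) cube([353, 323, 33]);
  translate([24, 24, 0]) cylinder(h = 371, r = 24);
  translate([329, 24, 0]) cylinder(h = 371, r = 24);
  translate([24, 299, 0]) cylinder(h = 371, r = 24);
  translate([329, 299, 0]) cylinder(h = 371, r = 24);
}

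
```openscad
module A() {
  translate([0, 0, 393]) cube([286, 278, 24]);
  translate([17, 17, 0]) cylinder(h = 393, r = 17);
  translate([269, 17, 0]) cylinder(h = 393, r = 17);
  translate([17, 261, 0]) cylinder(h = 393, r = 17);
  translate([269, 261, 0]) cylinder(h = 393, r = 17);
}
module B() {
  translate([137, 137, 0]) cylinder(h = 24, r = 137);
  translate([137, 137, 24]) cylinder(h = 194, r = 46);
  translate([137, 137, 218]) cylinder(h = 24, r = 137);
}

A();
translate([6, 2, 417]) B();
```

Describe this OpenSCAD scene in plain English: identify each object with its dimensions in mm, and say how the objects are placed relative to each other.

A is a simple wooden stool: a rectangular seat 286 mm (x) by 278 mm (y), 24 mm thick, top face at z = 417 mm, on four round legs, each 34 mm in diameter. The legs rest on z = 0, each leg's axis is inset half a diameter from the nearest pair of seat edges (so the leg's bounding box is flush with the corner).

B is a spool: two coaxial disc flanges of radius 137 mm and thickness 24 mm, joined by a core cylinder of radius 46 mm and height 194 mm. The lower flange rests on z = 0 and the three cylinders share a vertical axis.

The spool is on top of the stool, centred.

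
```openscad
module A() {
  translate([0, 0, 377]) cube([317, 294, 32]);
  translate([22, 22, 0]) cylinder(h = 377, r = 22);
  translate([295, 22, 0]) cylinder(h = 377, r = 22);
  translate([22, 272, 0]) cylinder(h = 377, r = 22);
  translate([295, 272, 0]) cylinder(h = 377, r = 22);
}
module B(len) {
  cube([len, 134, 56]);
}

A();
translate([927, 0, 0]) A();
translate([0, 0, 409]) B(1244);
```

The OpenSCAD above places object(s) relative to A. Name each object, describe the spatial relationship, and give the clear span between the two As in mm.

A is a stool. B is a beam. A beam spans the tops of two stools. The clear span between the two stools is 610 mm.

Second stool starts at x = 927; first ends at x = 317; clear span = 927 − 317 = 610 mm.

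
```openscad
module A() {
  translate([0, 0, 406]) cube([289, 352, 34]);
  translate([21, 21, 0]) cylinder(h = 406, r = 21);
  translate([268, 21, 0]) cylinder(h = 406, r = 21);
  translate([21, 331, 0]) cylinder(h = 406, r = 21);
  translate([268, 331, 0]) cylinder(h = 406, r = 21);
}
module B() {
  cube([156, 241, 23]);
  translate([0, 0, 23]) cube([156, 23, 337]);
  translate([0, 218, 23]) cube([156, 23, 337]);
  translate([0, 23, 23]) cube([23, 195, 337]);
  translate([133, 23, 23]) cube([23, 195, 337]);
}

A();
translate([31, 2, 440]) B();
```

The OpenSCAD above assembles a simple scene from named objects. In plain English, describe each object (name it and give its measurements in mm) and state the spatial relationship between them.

A is a four-legged stool. The seat is 289×352 mm, 34 mm thick, top at z = 440 mm. It stands on four round legs, each 42 mm in diameter, from z = 0 to the seat underside, each leg's axis is inset half a diameter from the nearest pair of seat edges (so the leg's bounding box is flush with the corner).

B is an open-topped rectangular box: outside dimensions 156×241×360 mm, with a uniform wall and base thickness of 23 mm. The base is a full 156×241 slab on the floor; four walls sit on top of the base. The front and back walls (the −y and +y sides) span the full width; the two side walls fit between them.

The open box is on top of the stool.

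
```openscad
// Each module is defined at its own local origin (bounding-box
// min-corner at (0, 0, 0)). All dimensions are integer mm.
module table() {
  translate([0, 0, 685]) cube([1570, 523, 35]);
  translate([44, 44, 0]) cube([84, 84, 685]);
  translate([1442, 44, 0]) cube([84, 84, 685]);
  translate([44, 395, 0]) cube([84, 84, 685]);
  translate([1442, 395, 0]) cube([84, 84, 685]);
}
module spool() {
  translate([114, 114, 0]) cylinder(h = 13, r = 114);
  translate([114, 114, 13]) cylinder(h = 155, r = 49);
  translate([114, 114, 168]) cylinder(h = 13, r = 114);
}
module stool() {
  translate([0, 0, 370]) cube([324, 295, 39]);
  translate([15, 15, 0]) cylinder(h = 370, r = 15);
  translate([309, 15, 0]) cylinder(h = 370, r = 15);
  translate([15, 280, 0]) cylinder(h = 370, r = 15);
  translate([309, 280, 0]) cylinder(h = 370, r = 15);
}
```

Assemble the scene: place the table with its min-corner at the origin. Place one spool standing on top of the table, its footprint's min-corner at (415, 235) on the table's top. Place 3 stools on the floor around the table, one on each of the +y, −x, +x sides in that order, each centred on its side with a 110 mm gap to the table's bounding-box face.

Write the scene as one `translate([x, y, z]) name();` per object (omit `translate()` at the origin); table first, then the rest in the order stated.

table();
translate([415, 235, 720]) spool();
translate([623, 633, 0]) stool();
translate([-434, 114, 0]) stool();
translate([1680, 114, 0]) stool();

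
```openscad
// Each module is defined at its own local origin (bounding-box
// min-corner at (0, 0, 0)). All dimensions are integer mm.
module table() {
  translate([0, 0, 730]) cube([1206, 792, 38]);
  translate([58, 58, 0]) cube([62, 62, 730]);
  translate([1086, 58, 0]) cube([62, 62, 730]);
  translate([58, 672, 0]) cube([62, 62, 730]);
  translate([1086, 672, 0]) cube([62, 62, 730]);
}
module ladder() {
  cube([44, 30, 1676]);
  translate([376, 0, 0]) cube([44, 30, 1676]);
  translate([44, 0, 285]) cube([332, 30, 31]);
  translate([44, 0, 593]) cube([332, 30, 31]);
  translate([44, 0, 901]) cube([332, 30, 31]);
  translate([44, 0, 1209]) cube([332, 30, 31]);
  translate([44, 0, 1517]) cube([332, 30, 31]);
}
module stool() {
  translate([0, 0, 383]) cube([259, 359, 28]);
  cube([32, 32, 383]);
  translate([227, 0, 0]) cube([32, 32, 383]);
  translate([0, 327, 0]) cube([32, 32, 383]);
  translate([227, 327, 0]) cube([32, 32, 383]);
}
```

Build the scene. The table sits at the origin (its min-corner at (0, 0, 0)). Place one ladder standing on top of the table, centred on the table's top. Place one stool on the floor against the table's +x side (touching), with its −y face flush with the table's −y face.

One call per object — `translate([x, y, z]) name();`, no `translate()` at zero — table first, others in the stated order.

table();
translate([393, 381, 768]) ladder();
translate([1206, 0, 0]) stool();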